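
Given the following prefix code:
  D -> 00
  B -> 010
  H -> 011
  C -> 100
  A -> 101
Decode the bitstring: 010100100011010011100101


Decoding step by step:
Bits 010 -> B
Bits 100 -> C
Bits 100 -> C
Bits 011 -> H
Bits 010 -> B
Bits 011 -> H
Bits 100 -> C
Bits 101 -> A


Decoded message: BCCHBHCA


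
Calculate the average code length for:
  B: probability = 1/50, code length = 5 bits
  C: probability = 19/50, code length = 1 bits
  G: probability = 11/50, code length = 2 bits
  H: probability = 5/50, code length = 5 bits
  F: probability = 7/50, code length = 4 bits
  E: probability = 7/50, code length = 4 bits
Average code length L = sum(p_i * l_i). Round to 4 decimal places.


Weighted contributions p_i * l_i:
  B: (1/50) * 5 = 5/50
  C: (19/50) * 1 = 19/50
  G: (11/50) * 2 = 22/50
  H: (5/50) * 5 = 25/50
  F: (7/50) * 4 = 28/50
  E: (7/50) * 4 = 28/50
Sum = (5 + 19 + 22 + 25 + 28 + 28)/50 = 127/50

L = 127/50 = 2.5400 bits/symbol


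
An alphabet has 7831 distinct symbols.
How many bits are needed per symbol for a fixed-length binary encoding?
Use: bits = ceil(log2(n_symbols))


log2(7831) = 12.935
Bracket: 2^12 = 4096 < 7831 <= 2^13 = 8192
So ceil(log2(7831)) = 13

bits = ceil(log2(7831)) = ceil(12.935) = 13 bits


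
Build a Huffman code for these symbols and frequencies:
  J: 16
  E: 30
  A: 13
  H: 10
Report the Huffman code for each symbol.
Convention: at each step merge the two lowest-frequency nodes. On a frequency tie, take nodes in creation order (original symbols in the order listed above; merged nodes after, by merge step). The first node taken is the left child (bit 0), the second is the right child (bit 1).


Huffman tree construction:
Step 1: Merge H(10) + A(13) = 23
Step 2: Merge J(16) + (H+A)(23) = 39
Step 3: Merge E(30) + (J+(H+A))(39) = 69
Read each symbol's code off the tree from the root (left child = 0, right child = 1).

Codes:
  J: 10 (length 2)
  E: 0 (length 1)
  A: 111 (length 3)
  H: 110 (length 3)
Average code length: 131/69 = 1.8986 bits/symbol


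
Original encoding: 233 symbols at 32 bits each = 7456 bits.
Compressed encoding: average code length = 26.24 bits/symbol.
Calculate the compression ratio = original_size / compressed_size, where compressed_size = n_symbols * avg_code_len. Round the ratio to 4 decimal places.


original_size = n_symbols * orig_bits = 233 * 32 = 7456 bits
compressed_size = n_symbols * avg_code_len = 233 * 26.24 = 6113.92 bits
ratio = original_size / compressed_size = 7456 / 6113.92 = 1.2195

Compression ratio = 1.2195


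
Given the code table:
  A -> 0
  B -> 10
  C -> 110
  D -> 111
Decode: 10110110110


Decoding:
10 -> B
110 -> C
110 -> C
110 -> C


Result: BCCC


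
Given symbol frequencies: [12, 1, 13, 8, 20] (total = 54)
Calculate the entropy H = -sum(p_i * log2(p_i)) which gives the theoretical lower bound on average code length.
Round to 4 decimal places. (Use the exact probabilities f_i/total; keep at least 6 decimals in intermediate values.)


Per-symbol terms -p_i * log2(p_i) with p_i = f_i/54:
  p = 12/54 = 0.222222: log2(p) = -2.169925, -p*log2(p) = 0.482206
  p = 1/54 = 0.018519: log2(p) = -5.754888, -p*log2(p) = 0.106572
  p = 13/54 = 0.240741: log2(p) = -2.054448, -p*log2(p) = 0.494589
  p = 8/54 = 0.148148: log2(p) = -2.754888, -p*log2(p) = 0.408131
  p = 20/54 = 0.370370: log2(p) = -1.432959, -p*log2(p) = 0.530726
H = 0.482206 + 0.106572 + 0.494589 + 0.408131 + 0.530726 = 2.022224

H = 2.0222 bits/symbol


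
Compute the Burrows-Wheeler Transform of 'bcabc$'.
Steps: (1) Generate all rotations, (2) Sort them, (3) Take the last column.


Rotations (sorted):
  0: $bcabc -> last char: c
  1: abc$bc -> last char: c
  2: bc$bca -> last char: a
  3: bcabc$ -> last char: $
  4: c$bcab -> last char: b
  5: cabc$b -> last char: b


BWT = cca$bb


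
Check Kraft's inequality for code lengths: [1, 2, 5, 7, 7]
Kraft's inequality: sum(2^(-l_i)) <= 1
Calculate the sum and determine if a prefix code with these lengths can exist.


Sum = 2^(-1) + 2^(-2) + 2^(-5) + 2^(-7) + 2^(-7)
    = 0.5 + 0.25 + 0.03125 + 0.0078125 + 0.0078125
    = 102/128 = 0.796875
Since 0.796875 <= 1, Kraft's inequality IS satisfied.
A prefix code with these lengths CAN exist.

Kraft sum = 0.796875. Satisfied.


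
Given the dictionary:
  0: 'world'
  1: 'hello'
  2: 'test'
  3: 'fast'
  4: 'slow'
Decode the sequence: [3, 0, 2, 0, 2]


Look up each index in the dictionary:
  3 -> 'fast'
  0 -> 'world'
  2 -> 'test'
  0 -> 'world'
  2 -> 'test'

Decoded: "fast world test world test"


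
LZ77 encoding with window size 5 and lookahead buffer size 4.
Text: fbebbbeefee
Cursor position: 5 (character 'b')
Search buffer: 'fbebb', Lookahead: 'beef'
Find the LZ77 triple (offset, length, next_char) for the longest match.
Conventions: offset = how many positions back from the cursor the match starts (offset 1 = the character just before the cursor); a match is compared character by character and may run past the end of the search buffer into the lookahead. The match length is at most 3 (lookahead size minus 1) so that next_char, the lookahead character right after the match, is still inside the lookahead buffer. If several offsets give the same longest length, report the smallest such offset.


Try each offset into the search buffer:
  offset=1 (pos 4, char 'b'): match length 1
  offset=2 (pos 3, char 'b'): match length 1
  offset=3 (pos 2, char 'e'): match length 0
  offset=4 (pos 1, char 'b'): match length 2
  offset=5 (pos 0, char 'f'): match length 0
Longest match has length 2 at offset 4.
next_char = character at position 5 + 2 = 7 -> 'e'

Best match: offset=4, length=2 (matching 'be' starting at position 1)
LZ77 triple: (4, 2, 'e')


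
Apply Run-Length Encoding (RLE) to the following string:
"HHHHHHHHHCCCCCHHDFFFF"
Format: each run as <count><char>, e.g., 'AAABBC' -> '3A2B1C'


Scanning runs left to right:
  i=0: run of 'H' x 9 -> '9H'
  i=9: run of 'C' x 5 -> '5C'
  i=14: run of 'H' x 2 -> '2H'
  i=16: run of 'D' x 1 -> '1D'
  i=17: run of 'F' x 4 -> '4F'

RLE = 9H5C2H1D4F


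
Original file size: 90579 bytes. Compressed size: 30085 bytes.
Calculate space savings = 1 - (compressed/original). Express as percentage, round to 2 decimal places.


ratio = compressed/original = 30085/90579 = 0.332141
savings = 1 - ratio = 1 - 0.332141 = 0.667859
as a percentage: 0.667859 * 100 = 66.79%

Space savings = 1 - 30085/90579 = 66.79%


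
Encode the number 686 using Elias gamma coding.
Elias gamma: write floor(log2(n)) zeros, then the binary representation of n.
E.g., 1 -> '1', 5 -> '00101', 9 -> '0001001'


num_bits = floor(log2(686)) + 1 = 10
leading_zeros = num_bits - 1 = 9
binary(686) = 1010101110

Elias gamma(686) = '000000000' + '1010101110' = 0000000001010101110 (19 bits)


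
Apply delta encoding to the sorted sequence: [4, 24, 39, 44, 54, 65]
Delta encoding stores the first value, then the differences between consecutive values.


First value: 4
Deltas:
  24 - 4 = 20
  39 - 24 = 15
  44 - 39 = 5
  54 - 44 = 10
  65 - 54 = 11


Delta encoded: [4, 20, 15, 5, 10, 11]


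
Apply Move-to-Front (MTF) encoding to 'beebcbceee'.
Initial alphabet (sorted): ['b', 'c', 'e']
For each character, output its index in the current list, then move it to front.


MTF encoding:
'b': index 0 in ['b', 'c', 'e'] -> ['b', 'c', 'e']
'e': index 2 in ['b', 'c', 'e'] -> ['e', 'b', 'c']
'e': index 0 in ['e', 'b', 'c'] -> ['e', 'b', 'c']
'b': index 1 in ['e', 'b', 'c'] -> ['b', 'e', 'c']
'c': index 2 in ['b', 'e', 'c'] -> ['c', 'b', 'e']
'b': index 1 in ['c', 'b', 'e'] -> ['b', 'c', 'e']
'c': index 1 in ['b', 'c', 'e'] -> ['c', 'b', 'e']
'e': index 2 in ['c', 'b', 'e'] -> ['e', 'c', 'b']
'e': index 0 in ['e', 'c', 'b'] -> ['e', 'c', 'b']
'e': index 0 in ['e', 'c', 'b'] -> ['e', 'c', 'b']


Output: [0, 2, 0, 1, 2, 1, 1, 2, 0, 0]


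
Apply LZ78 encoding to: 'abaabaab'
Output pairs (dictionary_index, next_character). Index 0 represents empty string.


LZ78 encoding steps:
Dictionary: {0: ''}
Step 1: w='' (idx 0), next='a' -> output (0, 'a'), add 'a' as idx 1
Step 2: w='' (idx 0), next='b' -> output (0, 'b'), add 'b' as idx 2
Step 3: w='a' (idx 1), next='a' -> output (1, 'a'), add 'aa' as idx 3
Step 4: w='b' (idx 2), next='a' -> output (2, 'a'), add 'ba' as idx 4
Step 5: w='a' (idx 1), next='b' -> output (1, 'b'), add 'ab' as idx 5


Encoded: [(0, 'a'), (0, 'b'), (1, 'a'), (2, 'a'), (1, 'b')]


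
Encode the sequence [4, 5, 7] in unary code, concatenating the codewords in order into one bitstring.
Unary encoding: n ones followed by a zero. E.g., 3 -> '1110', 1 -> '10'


Encode each number as n ones followed by a terminating 0:
  4 -> 11110 (5 bits)
  5 -> 111110 (6 bits)
  7 -> 11111110 (8 bits)
Total length = 5 + 6 + 8 = 19 bits.

Unary([4, 5, 7]) = 1111011111011111110 (19 bits)


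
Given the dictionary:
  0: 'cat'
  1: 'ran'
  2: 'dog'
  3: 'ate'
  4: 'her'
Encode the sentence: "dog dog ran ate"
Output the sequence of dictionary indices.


Look up each word in the dictionary:
  'dog' -> 2
  'dog' -> 2
  'ran' -> 1
  'ate' -> 3

Encoded: [2, 2, 1, 3]


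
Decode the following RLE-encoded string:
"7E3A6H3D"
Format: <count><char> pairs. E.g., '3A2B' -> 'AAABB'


Expanding each <count><char> pair:
  7E -> 'EEEEEEE'
  3A -> 'AAA'
  6H -> 'HHHHHH'
  3D -> 'DDD'

Decoded = EEEEEEEAAAHHHHHHDDD


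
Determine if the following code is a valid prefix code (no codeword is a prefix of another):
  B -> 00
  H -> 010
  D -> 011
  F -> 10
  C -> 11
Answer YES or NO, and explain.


Checking each pair (does one codeword prefix another?):
  B='00' vs H='010': no prefix
  B='00' vs D='011': no prefix
  B='00' vs F='10': no prefix
  B='00' vs C='11': no prefix
  H='010' vs B='00': no prefix
  H='010' vs D='011': no prefix
  H='010' vs F='10': no prefix
  H='010' vs C='11': no prefix
  D='011' vs B='00': no prefix
  D='011' vs H='010': no prefix
  D='011' vs F='10': no prefix
  D='011' vs C='11': no prefix
  F='10' vs B='00': no prefix
  F='10' vs H='010': no prefix
  F='10' vs D='011': no prefix
  F='10' vs C='11': no prefix
  C='11' vs B='00': no prefix
  C='11' vs H='010': no prefix
  C='11' vs D='011': no prefix
  C='11' vs F='10': no prefix
No violation found over all pairs.

YES -- this is a valid prefix code. No codeword is a prefix of any other codeword.


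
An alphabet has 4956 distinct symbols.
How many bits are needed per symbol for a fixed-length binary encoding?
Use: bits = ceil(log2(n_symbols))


log2(4956) = 12.275
Bracket: 2^12 = 4096 < 4956 <= 2^13 = 8192
So ceil(log2(4956)) = 13

bits = ceil(log2(4956)) = ceil(12.275) = 13 bits


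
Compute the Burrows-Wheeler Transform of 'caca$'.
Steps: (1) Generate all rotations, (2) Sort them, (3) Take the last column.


Rotations (sorted):
  0: $caca -> last char: a
  1: a$cac -> last char: c
  2: aca$c -> last char: c
  3: ca$ca -> last char: a
  4: caca$ -> last char: $


BWT = acca$


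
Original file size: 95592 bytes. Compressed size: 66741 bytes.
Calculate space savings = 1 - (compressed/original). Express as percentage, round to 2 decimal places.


ratio = compressed/original = 66741/95592 = 0.698186
savings = 1 - ratio = 1 - 0.698186 = 0.301814
as a percentage: 0.301814 * 100 = 30.18%

Space savings = 1 - 66741/95592 = 30.18%


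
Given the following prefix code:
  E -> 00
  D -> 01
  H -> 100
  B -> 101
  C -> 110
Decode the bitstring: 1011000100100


Decoding step by step:
Bits 101 -> B
Bits 100 -> H
Bits 01 -> D
Bits 00 -> E
Bits 100 -> H


Decoded message: BHDEH


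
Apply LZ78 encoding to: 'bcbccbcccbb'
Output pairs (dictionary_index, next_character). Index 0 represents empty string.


LZ78 encoding steps:
Dictionary: {0: ''}
Step 1: w='' (idx 0), next='b' -> output (0, 'b'), add 'b' as idx 1
Step 2: w='' (idx 0), next='c' -> output (0, 'c'), add 'c' as idx 2
Step 3: w='b' (idx 1), next='c' -> output (1, 'c'), add 'bc' as idx 3
Step 4: w='c' (idx 2), next='b' -> output (2, 'b'), add 'cb' as idx 4
Step 5: w='c' (idx 2), next='c' -> output (2, 'c'), add 'cc' as idx 5
Step 6: w='cb' (idx 4), next='b' -> output (4, 'b'), add 'cbb' as idx 6


Encoded: [(0, 'b'), (0, 'c'), (1, 'c'), (2, 'b'), (2, 'c'), (4, 'b')]


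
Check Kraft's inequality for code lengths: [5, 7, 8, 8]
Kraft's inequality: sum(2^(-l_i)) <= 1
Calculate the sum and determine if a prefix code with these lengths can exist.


Sum = 2^(-5) + 2^(-7) + 2^(-8) + 2^(-8)
    = 0.03125 + 0.0078125 + 0.00390625 + 0.00390625
    = 12/256 = 0.046875
Since 0.046875 <= 1, Kraft's inequality IS satisfied.
A prefix code with these lengths CAN exist.

Kraft sum = 0.046875. Satisfied.


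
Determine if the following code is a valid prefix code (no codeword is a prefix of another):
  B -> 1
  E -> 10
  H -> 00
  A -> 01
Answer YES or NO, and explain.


Checking each pair (does one codeword prefix another?):
  B='1' vs E='10': prefix -- VIOLATION

NO -- this is NOT a valid prefix code. B (1) is a prefix of E (10).


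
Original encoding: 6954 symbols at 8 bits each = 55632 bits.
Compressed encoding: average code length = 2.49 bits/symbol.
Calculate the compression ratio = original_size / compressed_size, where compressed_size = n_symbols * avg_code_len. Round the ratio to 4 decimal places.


original_size = n_symbols * orig_bits = 6954 * 8 = 55632 bits
compressed_size = n_symbols * avg_code_len = 6954 * 2.49 = 17315.46 bits
ratio = original_size / compressed_size = 55632 / 17315.46 = 3.2129

Compression ratio = 3.2129


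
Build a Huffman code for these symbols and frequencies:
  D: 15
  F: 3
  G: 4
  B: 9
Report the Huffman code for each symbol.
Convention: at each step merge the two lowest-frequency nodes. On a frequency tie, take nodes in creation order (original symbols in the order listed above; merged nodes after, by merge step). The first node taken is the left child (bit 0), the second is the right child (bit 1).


Huffman tree construction:
Step 1: Merge F(3) + G(4) = 7
Step 2: Merge (F+G)(7) + B(9) = 16
Step 3: Merge D(15) + ((F+G)+B)(16) = 31
Read each symbol's code off the tree from the root (left child = 0, right child = 1).

Codes:
  D: 0 (length 1)
  F: 100 (length 3)
  G: 101 (length 3)
  B: 11 (length 2)
Average code length: 54/31 = 1.7419 bits/symbol


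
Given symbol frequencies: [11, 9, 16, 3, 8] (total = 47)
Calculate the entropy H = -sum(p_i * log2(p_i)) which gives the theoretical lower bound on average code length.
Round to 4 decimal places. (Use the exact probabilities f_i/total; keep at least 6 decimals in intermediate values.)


Per-symbol terms -p_i * log2(p_i) with p_i = f_i/47:
  p = 11/47 = 0.234043: log2(p) = -2.095157, -p*log2(p) = 0.490356
  p = 9/47 = 0.191489: log2(p) = -2.384664, -p*log2(p) = 0.456638
  p = 16/47 = 0.340426: log2(p) = -1.554589, -p*log2(p) = 0.529222
  p = 3/47 = 0.063830: log2(p) = -3.969626, -p*log2(p) = 0.253380
  p = 8/47 = 0.170213: log2(p) = -2.554589, -p*log2(p) = 0.434824
H = 0.490356 + 0.456638 + 0.529222 + 0.253380 + 0.434824 = 2.164420

H = 2.1644 bits/symbol


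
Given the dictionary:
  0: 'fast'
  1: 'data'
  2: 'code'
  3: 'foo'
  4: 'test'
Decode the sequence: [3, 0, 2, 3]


Look up each index in the dictionary:
  3 -> 'foo'
  0 -> 'fast'
  2 -> 'code'
  3 -> 'foo'

Decoded: "foo fast code foo"


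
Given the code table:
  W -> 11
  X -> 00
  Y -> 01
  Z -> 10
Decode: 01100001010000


Decoding:
01 -> Y
10 -> Z
00 -> X
01 -> Y
01 -> Y
00 -> X
00 -> X


Result: YZXYYXX


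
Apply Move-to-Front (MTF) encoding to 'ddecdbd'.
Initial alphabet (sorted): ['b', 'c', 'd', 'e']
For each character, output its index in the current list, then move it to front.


MTF encoding:
'd': index 2 in ['b', 'c', 'd', 'e'] -> ['d', 'b', 'c', 'e']
'd': index 0 in ['d', 'b', 'c', 'e'] -> ['d', 'b', 'c', 'e']
'e': index 3 in ['d', 'b', 'c', 'e'] -> ['e', 'd', 'b', 'c']
'c': index 3 in ['e', 'd', 'b', 'c'] -> ['c', 'e', 'd', 'b']
'd': index 2 in ['c', 'e', 'd', 'b'] -> ['d', 'c', 'e', 'b']
'b': index 3 in ['d', 'c', 'e', 'b'] -> ['b', 'd', 'c', 'e']
'd': index 1 in ['b', 'd', 'c', 'e'] -> ['d', 'b', 'c', 'e']


Output: [2, 0, 3, 3, 2, 3, 1]


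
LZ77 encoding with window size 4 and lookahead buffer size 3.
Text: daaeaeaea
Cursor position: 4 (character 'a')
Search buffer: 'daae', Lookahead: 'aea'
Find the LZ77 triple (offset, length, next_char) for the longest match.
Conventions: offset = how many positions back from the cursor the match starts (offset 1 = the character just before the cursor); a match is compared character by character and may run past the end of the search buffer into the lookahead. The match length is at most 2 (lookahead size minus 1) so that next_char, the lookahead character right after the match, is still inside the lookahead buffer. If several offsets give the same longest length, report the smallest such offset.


Try each offset into the search buffer:
  offset=1 (pos 3, char 'e'): match length 0
  offset=2 (pos 2, char 'a'): match length 2
  offset=3 (pos 1, char 'a'): match length 1
  offset=4 (pos 0, char 'd'): match length 0
Longest match has length 2 at offset 2.
next_char = character at position 4 + 2 = 6 -> 'a'

Best match: offset=2, length=2 (matching 'ae' starting at position 2)
LZ77 triple: (2, 2, 'a')


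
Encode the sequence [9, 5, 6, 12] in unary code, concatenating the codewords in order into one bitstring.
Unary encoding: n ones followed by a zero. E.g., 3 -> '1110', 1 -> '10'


Encode each number as n ones followed by a terminating 0:
  9 -> 1111111110 (10 bits)
  5 -> 111110 (6 bits)
  6 -> 1111110 (7 bits)
  12 -> 1111111111110 (13 bits)
Total length = 10 + 6 + 7 + 13 = 36 bits.

Unary([9, 5, 6, 12]) = 111111111011111011111101111111111110 (36 bits)


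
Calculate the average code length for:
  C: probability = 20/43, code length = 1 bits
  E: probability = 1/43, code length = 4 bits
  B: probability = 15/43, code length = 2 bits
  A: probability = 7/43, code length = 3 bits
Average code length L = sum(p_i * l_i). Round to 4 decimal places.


Weighted contributions p_i * l_i:
  C: (20/43) * 1 = 20/43
  E: (1/43) * 4 = 4/43
  B: (15/43) * 2 = 30/43
  A: (7/43) * 3 = 21/43
Sum = (20 + 4 + 30 + 21)/43 = 75/43

L = 75/43 = 1.7442 bits/symbol


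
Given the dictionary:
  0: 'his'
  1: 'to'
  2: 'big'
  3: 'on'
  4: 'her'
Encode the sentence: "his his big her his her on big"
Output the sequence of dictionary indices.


Look up each word in the dictionary:
  'his' -> 0
  'his' -> 0
  'big' -> 2
  'her' -> 4
  'his' -> 0
  'her' -> 4
  'on' -> 3
  'big' -> 2

Encoded: [0, 0, 2, 4, 0, 4, 3, 2]


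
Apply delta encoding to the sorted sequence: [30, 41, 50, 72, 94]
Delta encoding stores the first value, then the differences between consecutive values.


First value: 30
Deltas:
  41 - 30 = 11
  50 - 41 = 9
  72 - 50 = 22
  94 - 72 = 22


Delta encoded: [30, 11, 9, 22, 22]


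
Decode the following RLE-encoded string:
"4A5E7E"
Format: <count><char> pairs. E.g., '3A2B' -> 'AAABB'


Expanding each <count><char> pair:
  4A -> 'AAAA'
  5E -> 'EEEEE'
  7E -> 'EEEEEEE'

Decoded = AAAAEEEEEEEEEEEE


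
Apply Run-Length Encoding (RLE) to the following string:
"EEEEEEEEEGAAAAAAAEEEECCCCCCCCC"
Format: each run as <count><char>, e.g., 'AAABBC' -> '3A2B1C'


Scanning runs left to right:
  i=0: run of 'E' x 9 -> '9E'
  i=9: run of 'G' x 1 -> '1G'
  i=10: run of 'A' x 7 -> '7A'
  i=17: run of 'E' x 4 -> '4E'
  i=21: run of 'C' x 9 -> '9C'

RLE = 9E1G7A4E9C


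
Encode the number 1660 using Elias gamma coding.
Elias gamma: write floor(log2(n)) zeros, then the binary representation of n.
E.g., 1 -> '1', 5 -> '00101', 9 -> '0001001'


num_bits = floor(log2(1660)) + 1 = 11
leading_zeros = num_bits - 1 = 10
binary(1660) = 11001111100

Elias gamma(1660) = '0000000000' + '11001111100' = 000000000011001111100 (21 bits)


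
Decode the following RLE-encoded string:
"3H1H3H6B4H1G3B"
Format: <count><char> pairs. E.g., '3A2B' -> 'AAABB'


Expanding each <count><char> pair:
  3H -> 'HHH'
  1H -> 'H'
  3H -> 'HHH'
  6B -> 'BBBBBB'
  4H -> 'HHHH'
  1G -> 'G'
  3B -> 'BBB'

Decoded = HHHHHHHBBBBBBHHHHGBBB


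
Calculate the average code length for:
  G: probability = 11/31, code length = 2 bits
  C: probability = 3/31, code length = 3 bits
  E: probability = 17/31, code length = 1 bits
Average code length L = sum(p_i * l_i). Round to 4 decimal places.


Weighted contributions p_i * l_i:
  G: (11/31) * 2 = 22/31
  C: (3/31) * 3 = 9/31
  E: (17/31) * 1 = 17/31
Sum = (22 + 9 + 17)/31 = 48/31

L = 48/31 = 1.5484 bits/symbol


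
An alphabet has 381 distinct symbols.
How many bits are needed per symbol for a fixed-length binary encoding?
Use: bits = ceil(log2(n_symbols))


log2(381) = 8.5736
Bracket: 2^8 = 256 < 381 <= 2^9 = 512
So ceil(log2(381)) = 9

bits = ceil(log2(381)) = ceil(8.5736) = 9 bits


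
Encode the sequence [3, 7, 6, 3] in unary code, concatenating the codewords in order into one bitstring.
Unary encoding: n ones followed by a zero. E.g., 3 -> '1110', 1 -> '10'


Encode each number as n ones followed by a terminating 0:
  3 -> 1110 (4 bits)
  7 -> 11111110 (8 bits)
  6 -> 1111110 (7 bits)
  3 -> 1110 (4 bits)
Total length = 4 + 8 + 7 + 4 = 23 bits.

Unary([3, 7, 6, 3]) = 11101111111011111101110 (23 bits)


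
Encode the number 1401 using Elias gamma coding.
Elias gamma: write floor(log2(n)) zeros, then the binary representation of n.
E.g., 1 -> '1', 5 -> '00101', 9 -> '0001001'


num_bits = floor(log2(1401)) + 1 = 11
leading_zeros = num_bits - 1 = 10
binary(1401) = 10101111001

Elias gamma(1401) = '0000000000' + '10101111001' = 000000000010101111001 (21 bits)


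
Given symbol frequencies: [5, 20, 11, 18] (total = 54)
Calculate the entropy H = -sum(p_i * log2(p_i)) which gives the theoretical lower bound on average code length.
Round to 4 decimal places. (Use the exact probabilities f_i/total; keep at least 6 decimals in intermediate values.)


Per-symbol terms -p_i * log2(p_i) with p_i = f_i/54:
  p = 5/54 = 0.092593: log2(p) = -3.432959, -p*log2(p) = 0.317867
  p = 20/54 = 0.370370: log2(p) = -1.432959, -p*log2(p) = 0.530726
  p = 11/54 = 0.203704: log2(p) = -2.295456, -p*log2(p) = 0.467593
  p = 18/54 = 0.333333: log2(p) = -1.584963, -p*log2(p) = 0.528321
H = 0.317867 + 0.530726 + 0.467593 + 0.528321 = 1.844507

H = 1.8445 bits/symbol


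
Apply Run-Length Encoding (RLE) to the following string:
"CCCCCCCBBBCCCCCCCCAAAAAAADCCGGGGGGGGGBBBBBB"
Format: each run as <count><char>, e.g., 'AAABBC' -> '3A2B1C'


Scanning runs left to right:
  i=0: run of 'C' x 7 -> '7C'
  i=7: run of 'B' x 3 -> '3B'
  i=10: run of 'C' x 8 -> '8C'
  i=18: run of 'A' x 7 -> '7A'
  i=25: run of 'D' x 1 -> '1D'
  i=26: run of 'C' x 2 -> '2C'
  i=28: run of 'G' x 9 -> '9G'
  i=37: run of 'B' x 6 -> '6B'

RLE = 7C3B8C7A1D2C9G6B


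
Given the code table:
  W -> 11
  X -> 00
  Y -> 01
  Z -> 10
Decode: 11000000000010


Decoding:
11 -> W
00 -> X
00 -> X
00 -> X
00 -> X
00 -> X
10 -> Z


Result: WXXXXXZ


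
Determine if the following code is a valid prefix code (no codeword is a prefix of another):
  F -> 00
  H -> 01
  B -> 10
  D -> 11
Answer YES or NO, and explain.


Checking each pair (does one codeword prefix another?):
  F='00' vs H='01': no prefix
  F='00' vs B='10': no prefix
  F='00' vs D='11': no prefix
  H='01' vs F='00': no prefix
  H='01' vs B='10': no prefix
  H='01' vs D='11': no prefix
  B='10' vs F='00': no prefix
  B='10' vs H='01': no prefix
  B='10' vs D='11': no prefix
  D='11' vs F='00': no prefix
  D='11' vs H='01': no prefix
  D='11' vs B='10': no prefix
No violation found over all pairs.

YES -- this is a valid prefix code. No codeword is a prefix of any other codeword.


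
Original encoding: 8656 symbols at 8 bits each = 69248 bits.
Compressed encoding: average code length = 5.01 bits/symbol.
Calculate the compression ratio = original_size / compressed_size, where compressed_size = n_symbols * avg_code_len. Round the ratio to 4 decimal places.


original_size = n_symbols * orig_bits = 8656 * 8 = 69248 bits
compressed_size = n_symbols * avg_code_len = 8656 * 5.01 = 43366.56 bits
ratio = original_size / compressed_size = 69248 / 43366.56 = 1.5968

Compression ratio = 1.5968


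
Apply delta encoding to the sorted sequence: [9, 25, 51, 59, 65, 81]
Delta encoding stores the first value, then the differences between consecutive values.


First value: 9
Deltas:
  25 - 9 = 16
  51 - 25 = 26
  59 - 51 = 8
  65 - 59 = 6
  81 - 65 = 16


Delta encoded: [9, 16, 26, 8, 6, 16]


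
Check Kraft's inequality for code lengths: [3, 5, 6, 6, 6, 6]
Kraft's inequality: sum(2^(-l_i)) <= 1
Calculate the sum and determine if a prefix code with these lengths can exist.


Sum = 2^(-3) + 2^(-5) + 2^(-6) + 2^(-6) + 2^(-6) + 2^(-6)
    = 0.125 + 0.03125 + 0.015625 + 0.015625 + 0.015625 + 0.015625
    = 14/64 = 0.21875
Since 0.21875 <= 1, Kraft's inequality IS satisfied.
A prefix code with these lengths CAN exist.

Kraft sum = 0.21875. Satisfied.


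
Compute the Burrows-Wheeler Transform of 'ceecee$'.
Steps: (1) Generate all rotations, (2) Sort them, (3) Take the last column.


Rotations (sorted):
  0: $ceecee -> last char: e
  1: cee$cee -> last char: e
  2: ceecee$ -> last char: $
  3: e$ceece -> last char: e
  4: ecee$ce -> last char: e
  5: ee$ceec -> last char: c
  6: eecee$c -> last char: c


BWT = ee$eecc


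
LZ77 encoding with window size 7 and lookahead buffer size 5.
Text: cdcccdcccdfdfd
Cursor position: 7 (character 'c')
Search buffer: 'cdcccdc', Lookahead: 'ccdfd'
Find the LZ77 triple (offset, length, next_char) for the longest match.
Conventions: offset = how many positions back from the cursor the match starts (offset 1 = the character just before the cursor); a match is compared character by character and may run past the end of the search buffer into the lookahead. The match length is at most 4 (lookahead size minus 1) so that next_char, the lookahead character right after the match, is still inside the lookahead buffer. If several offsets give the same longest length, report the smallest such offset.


Try each offset into the search buffer:
  offset=1 (pos 6, char 'c'): match length 2
  offset=2 (pos 5, char 'd'): match length 0
  offset=3 (pos 4, char 'c'): match length 1
  offset=4 (pos 3, char 'c'): match length 3
  offset=5 (pos 2, char 'c'): match length 2
  offset=6 (pos 1, char 'd'): match length 0
  offset=7 (pos 0, char 'c'): match length 1
Longest match has length 3 at offset 4.
next_char = character at position 7 + 3 = 10 -> 'f'

Best match: offset=4, length=3 (matching 'ccd' starting at position 3)
LZ77 triple: (4, 3, 'f')


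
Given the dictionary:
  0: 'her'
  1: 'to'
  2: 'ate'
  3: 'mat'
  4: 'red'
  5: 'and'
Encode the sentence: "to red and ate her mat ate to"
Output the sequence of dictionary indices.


Look up each word in the dictionary:
  'to' -> 1
  'red' -> 4
  'and' -> 5
  'ate' -> 2
  'her' -> 0
  'mat' -> 3
  'ate' -> 2
  'to' -> 1

Encoded: [1, 4, 5, 2, 0, 3, 2, 1]


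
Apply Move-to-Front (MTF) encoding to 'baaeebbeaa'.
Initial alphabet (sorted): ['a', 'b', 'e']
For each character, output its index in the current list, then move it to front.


MTF encoding:
'b': index 1 in ['a', 'b', 'e'] -> ['b', 'a', 'e']
'a': index 1 in ['b', 'a', 'e'] -> ['a', 'b', 'e']
'a': index 0 in ['a', 'b', 'e'] -> ['a', 'b', 'e']
'e': index 2 in ['a', 'b', 'e'] -> ['e', 'a', 'b']
'e': index 0 in ['e', 'a', 'b'] -> ['e', 'a', 'b']
'b': index 2 in ['e', 'a', 'b'] -> ['b', 'e', 'a']
'b': index 0 in ['b', 'e', 'a'] -> ['b', 'e', 'a']
'e': index 1 in ['b', 'e', 'a'] -> ['e', 'b', 'a']
'a': index 2 in ['e', 'b', 'a'] -> ['a', 'e', 'b']
'a': index 0 in ['a', 'e', 'b'] -> ['a', 'e', 'b']


Output: [1, 1, 0, 2, 0, 2, 0, 1, 2, 0]


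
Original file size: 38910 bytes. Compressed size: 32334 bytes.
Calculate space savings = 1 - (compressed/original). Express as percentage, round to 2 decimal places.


ratio = compressed/original = 32334/38910 = 0.830995
savings = 1 - ratio = 1 - 0.830995 = 0.169005
as a percentage: 0.169005 * 100 = 16.9%

Space savings = 1 - 32334/38910 = 16.9%


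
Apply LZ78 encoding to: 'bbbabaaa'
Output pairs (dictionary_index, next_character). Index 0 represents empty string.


LZ78 encoding steps:
Dictionary: {0: ''}
Step 1: w='' (idx 0), next='b' -> output (0, 'b'), add 'b' as idx 1
Step 2: w='b' (idx 1), next='b' -> output (1, 'b'), add 'bb' as idx 2
Step 3: w='' (idx 0), next='a' -> output (0, 'a'), add 'a' as idx 3
Step 4: w='b' (idx 1), next='a' -> output (1, 'a'), add 'ba' as idx 4
Step 5: w='a' (idx 3), next='a' -> output (3, 'a'), add 'aa' as idx 5


Encoded: [(0, 'b'), (1, 'b'), (0, 'a'), (1, 'a'), (3, 'a')]


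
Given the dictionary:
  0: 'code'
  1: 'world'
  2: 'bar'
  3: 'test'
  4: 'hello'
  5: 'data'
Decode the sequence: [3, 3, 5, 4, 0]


Look up each index in the dictionary:
  3 -> 'test'
  3 -> 'test'
  5 -> 'data'
  4 -> 'hello'
  0 -> 'code'

Decoded: "test test data hello code"


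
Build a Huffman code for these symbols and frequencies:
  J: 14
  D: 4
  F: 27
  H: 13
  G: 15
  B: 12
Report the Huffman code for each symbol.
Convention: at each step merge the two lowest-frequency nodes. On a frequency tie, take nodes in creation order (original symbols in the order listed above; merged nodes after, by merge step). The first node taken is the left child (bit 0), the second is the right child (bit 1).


Huffman tree construction:
Step 1: Merge D(4) + B(12) = 16
Step 2: Merge H(13) + J(14) = 27
Step 3: Merge G(15) + (D+B)(16) = 31
Step 4: Merge F(27) + (H+J)(27) = 54
Step 5: Merge (G+(D+B))(31) + (F+(H+J))(54) = 85
Read each symbol's code off the tree from the root (left child = 0, right child = 1).

Codes:
  J: 111 (length 3)
  D: 010 (length 3)
  F: 10 (length 2)
  H: 110 (length 3)
  G: 00 (length 2)
  B: 011 (length 3)
Average code length: 213/85 = 2.5059 bits/symbol


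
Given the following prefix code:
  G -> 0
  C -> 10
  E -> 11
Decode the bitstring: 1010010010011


Decoding step by step:
Bits 10 -> C
Bits 10 -> C
Bits 0 -> G
Bits 10 -> C
Bits 0 -> G
Bits 10 -> C
Bits 0 -> G
Bits 11 -> E


Decoded message: CCGCGCGE


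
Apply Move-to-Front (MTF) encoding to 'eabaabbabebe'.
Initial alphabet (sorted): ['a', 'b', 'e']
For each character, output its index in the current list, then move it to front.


MTF encoding:
'e': index 2 in ['a', 'b', 'e'] -> ['e', 'a', 'b']
'a': index 1 in ['e', 'a', 'b'] -> ['a', 'e', 'b']
'b': index 2 in ['a', 'e', 'b'] -> ['b', 'a', 'e']
'a': index 1 in ['b', 'a', 'e'] -> ['a', 'b', 'e']
'a': index 0 in ['a', 'b', 'e'] -> ['a', 'b', 'e']
'b': index 1 in ['a', 'b', 'e'] -> ['b', 'a', 'e']
'b': index 0 in ['b', 'a', 'e'] -> ['b', 'a', 'e']
'a': index 1 in ['b', 'a', 'e'] -> ['a', 'b', 'e']
'b': index 1 in ['a', 'b', 'e'] -> ['b', 'a', 'e']
'e': index 2 in ['b', 'a', 'e'] -> ['e', 'b', 'a']
'b': index 1 in ['e', 'b', 'a'] -> ['b', 'e', 'a']
'e': index 1 in ['b', 'e', 'a'] -> ['e', 'b', 'a']


Output: [2, 1, 2, 1, 0, 1, 0, 1, 1, 2, 1, 1]


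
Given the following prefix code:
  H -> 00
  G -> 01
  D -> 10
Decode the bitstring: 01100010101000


Decoding step by step:
Bits 01 -> G
Bits 10 -> D
Bits 00 -> H
Bits 10 -> D
Bits 10 -> D
Bits 10 -> D
Bits 00 -> H


Decoded message: GDHDDDH


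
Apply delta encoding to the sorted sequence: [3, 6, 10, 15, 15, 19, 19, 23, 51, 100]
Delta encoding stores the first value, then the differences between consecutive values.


First value: 3
Deltas:
  6 - 3 = 3
  10 - 6 = 4
  15 - 10 = 5
  15 - 15 = 0
  19 - 15 = 4
  19 - 19 = 0
  23 - 19 = 4
  51 - 23 = 28
  100 - 51 = 49


Delta encoded: [3, 3, 4, 5, 0, 4, 0, 4, 28, 49]


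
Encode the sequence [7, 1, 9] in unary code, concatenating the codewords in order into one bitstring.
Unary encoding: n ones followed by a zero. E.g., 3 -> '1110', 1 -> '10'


Encode each number as n ones followed by a terminating 0:
  7 -> 11111110 (8 bits)
  1 -> 10 (2 bits)
  9 -> 1111111110 (10 bits)
Total length = 8 + 2 + 10 = 20 bits.

Unary([7, 1, 9]) = 11111110101111111110 (20 bits)


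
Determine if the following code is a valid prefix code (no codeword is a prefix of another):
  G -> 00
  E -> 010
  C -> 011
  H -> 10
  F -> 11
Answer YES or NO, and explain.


Checking each pair (does one codeword prefix another?):
  G='00' vs E='010': no prefix
  G='00' vs C='011': no prefix
  G='00' vs H='10': no prefix
  G='00' vs F='11': no prefix
  E='010' vs G='00': no prefix
  E='010' vs C='011': no prefix
  E='010' vs H='10': no prefix
  E='010' vs F='11': no prefix
  C='011' vs G='00': no prefix
  C='011' vs E='010': no prefix
  C='011' vs H='10': no prefix
  C='011' vs F='11': no prefix
  H='10' vs G='00': no prefix
  H='10' vs E='010': no prefix
  H='10' vs C='011': no prefix
  H='10' vs F='11': no prefix
  F='11' vs G='00': no prefix
  F='11' vs E='010': no prefix
  F='11' vs C='011': no prefix
  F='11' vs H='10': no prefix
No violation found over all pairs.

YES -- this is a valid prefix code. No codeword is a prefix of any other codeword.


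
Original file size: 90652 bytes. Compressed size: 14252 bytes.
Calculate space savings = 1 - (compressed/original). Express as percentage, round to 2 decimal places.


ratio = compressed/original = 14252/90652 = 0.157217
savings = 1 - ratio = 1 - 0.157217 = 0.842783
as a percentage: 0.842783 * 100 = 84.28%

Space savings = 1 - 14252/90652 = 84.28%


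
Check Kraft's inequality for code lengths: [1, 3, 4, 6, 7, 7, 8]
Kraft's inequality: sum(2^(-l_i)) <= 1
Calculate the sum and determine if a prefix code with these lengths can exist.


Sum = 2^(-1) + 2^(-3) + 2^(-4) + 2^(-6) + 2^(-7) + 2^(-7) + 2^(-8)
    = 0.5 + 0.125 + 0.0625 + 0.015625 + 0.0078125 + 0.0078125 + 0.00390625
    = 185/256 = 0.72265625
Since 0.72265625 <= 1, Kraft's inequality IS satisfied.
A prefix code with these lengths CAN exist.

Kraft sum = 0.72265625. Satisfied.


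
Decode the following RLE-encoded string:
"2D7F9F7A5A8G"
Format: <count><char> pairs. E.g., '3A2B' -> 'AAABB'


Expanding each <count><char> pair:
  2D -> 'DD'
  7F -> 'FFFFFFF'
  9F -> 'FFFFFFFFF'
  7A -> 'AAAAAAA'
  5A -> 'AAAAA'
  8G -> 'GGGGGGGG'

Decoded = DDFFFFFFFFFFFFFFFFAAAAAAAAAAAAGGGGGGGG


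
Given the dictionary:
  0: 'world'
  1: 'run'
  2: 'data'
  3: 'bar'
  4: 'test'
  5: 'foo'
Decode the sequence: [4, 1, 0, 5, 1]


Look up each index in the dictionary:
  4 -> 'test'
  1 -> 'run'
  0 -> 'world'
  5 -> 'foo'
  1 -> 'run'

Decoded: "test run world foo run"


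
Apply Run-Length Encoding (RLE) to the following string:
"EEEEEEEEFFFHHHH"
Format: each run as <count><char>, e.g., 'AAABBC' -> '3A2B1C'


Scanning runs left to right:
  i=0: run of 'E' x 8 -> '8E'
  i=8: run of 'F' x 3 -> '3F'
  i=11: run of 'H' x 4 -> '4H'

RLE = 8E3F4H


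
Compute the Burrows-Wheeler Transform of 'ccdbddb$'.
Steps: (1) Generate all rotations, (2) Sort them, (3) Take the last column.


Rotations (sorted):
  0: $ccdbddb -> last char: b
  1: b$ccdbdd -> last char: d
  2: bddb$ccd -> last char: d
  3: ccdbddb$ -> last char: $
  4: cdbddb$c -> last char: c
  5: db$ccdbd -> last char: d
  6: dbddb$cc -> last char: c
  7: ddb$ccdb -> last char: b


BWT = bdd$cdcb


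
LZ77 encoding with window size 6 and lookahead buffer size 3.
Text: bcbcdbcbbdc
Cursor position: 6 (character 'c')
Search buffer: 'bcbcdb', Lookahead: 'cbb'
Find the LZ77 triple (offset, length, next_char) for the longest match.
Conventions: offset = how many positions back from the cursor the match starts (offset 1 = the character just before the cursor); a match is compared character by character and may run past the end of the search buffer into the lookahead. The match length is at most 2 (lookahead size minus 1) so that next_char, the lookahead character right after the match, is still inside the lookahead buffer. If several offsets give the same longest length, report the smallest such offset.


Try each offset into the search buffer:
  offset=1 (pos 5, char 'b'): match length 0
  offset=2 (pos 4, char 'd'): match length 0
  offset=3 (pos 3, char 'c'): match length 1
  offset=4 (pos 2, char 'b'): match length 0
  offset=5 (pos 1, char 'c'): match length 2
  offset=6 (pos 0, char 'b'): match length 0
Longest match has length 2 at offset 5.
next_char = character at position 6 + 2 = 8 -> 'b'

Best match: offset=5, length=2 (matching 'cb' starting at position 1)
LZ77 triple: (5, 2, 'b')


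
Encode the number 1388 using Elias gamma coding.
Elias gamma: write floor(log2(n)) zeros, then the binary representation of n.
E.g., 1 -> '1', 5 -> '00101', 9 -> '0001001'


num_bits = floor(log2(1388)) + 1 = 11
leading_zeros = num_bits - 1 = 10
binary(1388) = 10101101100

Elias gamma(1388) = '0000000000' + '10101101100' = 000000000010101101100 (21 bits)


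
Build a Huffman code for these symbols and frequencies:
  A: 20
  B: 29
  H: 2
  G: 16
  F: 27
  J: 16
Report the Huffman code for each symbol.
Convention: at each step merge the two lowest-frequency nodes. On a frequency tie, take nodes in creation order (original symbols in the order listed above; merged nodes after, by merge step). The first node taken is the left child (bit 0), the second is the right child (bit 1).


Huffman tree construction:
Step 1: Merge H(2) + G(16) = 18
Step 2: Merge J(16) + (H+G)(18) = 34
Step 3: Merge A(20) + F(27) = 47
Step 4: Merge B(29) + (J+(H+G))(34) = 63
Step 5: Merge (A+F)(47) + (B+(J+(H+G)))(63) = 110
Read each symbol's code off the tree from the root (left child = 0, right child = 1).

Codes:
  A: 00 (length 2)
  B: 10 (length 2)
  H: 1110 (length 4)
  G: 1111 (length 4)
  F: 01 (length 2)
  J: 110 (length 3)
Average code length: 272/110 = 2.4727 bits/symbol


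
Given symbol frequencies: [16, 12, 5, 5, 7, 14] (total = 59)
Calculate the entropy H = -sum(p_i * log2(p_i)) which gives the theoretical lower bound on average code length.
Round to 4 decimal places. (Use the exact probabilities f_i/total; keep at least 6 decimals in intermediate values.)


Per-symbol terms -p_i * log2(p_i) with p_i = f_i/59:
  p = 16/59 = 0.271186: log2(p) = -1.882643, -p*log2(p) = 0.510547
  p = 12/59 = 0.203390: log2(p) = -2.297681, -p*log2(p) = 0.467325
  p = 5/59 = 0.084746: log2(p) = -3.560715, -p*log2(p) = 0.301756
  p = 5/59 = 0.084746: log2(p) = -3.560715, -p*log2(p) = 0.301756
  p = 7/59 = 0.118644: log2(p) = -3.075288, -p*log2(p) = 0.364865
  p = 14/59 = 0.237288: log2(p) = -2.075288, -p*log2(p) = 0.492441
H = 0.510547 + 0.467325 + 0.301756 + 0.301756 + 0.364865 + 0.492441 = 2.438690

H = 2.4387 bits/symbol


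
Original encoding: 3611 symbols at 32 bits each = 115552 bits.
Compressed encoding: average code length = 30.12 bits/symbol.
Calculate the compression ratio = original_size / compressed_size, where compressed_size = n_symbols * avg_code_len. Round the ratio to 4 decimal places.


original_size = n_symbols * orig_bits = 3611 * 32 = 115552 bits
compressed_size = n_symbols * avg_code_len = 3611 * 30.12 = 108763.32 bits
ratio = original_size / compressed_size = 115552 / 108763.32 = 1.0624

Compression ratio = 1.0624


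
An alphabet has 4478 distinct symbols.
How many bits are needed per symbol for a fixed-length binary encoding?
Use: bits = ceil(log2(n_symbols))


log2(4478) = 12.1286
Bracket: 2^12 = 4096 < 4478 <= 2^13 = 8192
So ceil(log2(4478)) = 13

bits = ceil(log2(4478)) = ceil(12.1286) = 13 bits


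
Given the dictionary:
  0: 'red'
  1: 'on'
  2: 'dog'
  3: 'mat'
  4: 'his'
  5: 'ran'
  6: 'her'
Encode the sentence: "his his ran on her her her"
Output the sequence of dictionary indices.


Look up each word in the dictionary:
  'his' -> 4
  'his' -> 4
  'ran' -> 5
  'on' -> 1
  'her' -> 6
  'her' -> 6
  'her' -> 6

Encoded: [4, 4, 5, 1, 6, 6, 6]


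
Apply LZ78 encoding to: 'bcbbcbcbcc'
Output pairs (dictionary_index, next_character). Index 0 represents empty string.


LZ78 encoding steps:
Dictionary: {0: ''}
Step 1: w='' (idx 0), next='b' -> output (0, 'b'), add 'b' as idx 1
Step 2: w='' (idx 0), next='c' -> output (0, 'c'), add 'c' as idx 2
Step 3: w='b' (idx 1), next='b' -> output (1, 'b'), add 'bb' as idx 3
Step 4: w='c' (idx 2), next='b' -> output (2, 'b'), add 'cb' as idx 4
Step 5: w='cb' (idx 4), next='c' -> output (4, 'c'), add 'cbc' as idx 5
Step 6: w='c' (idx 2), end of input -> output (2, '')


Encoded: [(0, 'b'), (0, 'c'), (1, 'b'), (2, 'b'), (4, 'c'), (2, '')]
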